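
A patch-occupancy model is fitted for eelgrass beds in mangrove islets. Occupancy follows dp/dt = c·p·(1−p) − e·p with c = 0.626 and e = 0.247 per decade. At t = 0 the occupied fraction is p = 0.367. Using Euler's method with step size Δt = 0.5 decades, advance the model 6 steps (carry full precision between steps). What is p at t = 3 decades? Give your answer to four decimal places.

Update rule: p ← p + [c·p·(1−p) − e·p]·Δt with Δt = 0.5.
p: 0.36700 → 0.39439  (Δp = +0.02739)
p: 0.39439 → 0.42044  (Δp = +0.02605)
p: 0.42044 → 0.44479  (Δp = +0.02434)
p: 0.44479 → 0.46715  (Δp = +0.02236)
p: 0.46715 → 0.48737  (Δp = +0.02022)
p: 0.48737 → 0.50538  (Δp = +0.01801)

0.5054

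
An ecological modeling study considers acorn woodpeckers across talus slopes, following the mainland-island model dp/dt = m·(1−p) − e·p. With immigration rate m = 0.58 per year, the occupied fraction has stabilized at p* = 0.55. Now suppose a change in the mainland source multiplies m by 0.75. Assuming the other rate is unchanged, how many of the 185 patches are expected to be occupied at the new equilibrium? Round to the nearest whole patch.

Balance m(1−p*) = e·p* gives e = m(1−p*)/p* = 0.58×0.45000/0.55000 = 0.47455.
New p* = m/(m+e) = 0.43500/(0.43500+0.47455) = 0.47826.
Expected occupied = 185 × 0.47826 = 88.48 ≈ 88.

88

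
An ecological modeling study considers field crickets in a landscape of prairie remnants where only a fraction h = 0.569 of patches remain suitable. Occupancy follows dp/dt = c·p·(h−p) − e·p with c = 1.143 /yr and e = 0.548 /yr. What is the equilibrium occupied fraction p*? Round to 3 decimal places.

0.090

Setting dp/dt = 0 and dividing by p* gives c·(h−p*) = e.
So p* = h − e/c = 0.569 − 0.548/1.143 = 0.569 − 0.4794 = 0.0896.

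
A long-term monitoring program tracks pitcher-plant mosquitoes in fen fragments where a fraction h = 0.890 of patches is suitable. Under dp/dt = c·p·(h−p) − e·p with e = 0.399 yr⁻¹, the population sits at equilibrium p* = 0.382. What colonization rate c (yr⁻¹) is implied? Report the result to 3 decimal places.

0.785

At equilibrium c(h−p*) = e, so c = e/(h−p*).
c = 0.399/(0.890 − 0.382) = 0.399/0.5080 = 0.7854.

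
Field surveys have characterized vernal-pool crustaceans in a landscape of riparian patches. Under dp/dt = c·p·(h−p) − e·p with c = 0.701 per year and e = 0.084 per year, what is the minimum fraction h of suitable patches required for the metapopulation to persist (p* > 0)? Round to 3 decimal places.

0.120

p* = h − e/c is positive only when h > e/c.
h_min = e/c = 0.084/0.701 = 0.1198.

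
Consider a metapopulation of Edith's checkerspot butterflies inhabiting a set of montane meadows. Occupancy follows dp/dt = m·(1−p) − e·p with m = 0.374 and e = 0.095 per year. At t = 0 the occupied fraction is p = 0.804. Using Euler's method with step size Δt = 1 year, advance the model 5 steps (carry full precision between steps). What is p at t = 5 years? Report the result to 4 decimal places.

0.7977

Update rule: p ← p + [m·(1−p) − e·p]·Δt with Δt = 1.
step 1: Δp = -0.00308, p = 0.80092
step 2: Δp = -0.00163, p = 0.79929
step 3: Δp = -0.00087, p = 0.79842
step 4: Δp = -0.00046, p = 0.79796
step 5: Δp = -0.00024, p = 0.79772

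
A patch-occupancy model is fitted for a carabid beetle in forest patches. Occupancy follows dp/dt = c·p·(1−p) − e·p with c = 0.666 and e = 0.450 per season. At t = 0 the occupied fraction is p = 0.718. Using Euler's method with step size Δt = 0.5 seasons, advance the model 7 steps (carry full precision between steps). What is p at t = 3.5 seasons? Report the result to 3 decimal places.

0.421

Update rule: p ← p + [c·p·(1−p) − e·p]·Δt with Δt = 0.5.
  1  |  dp/dt·Δt = -0.094125  |  p_1 = 0.623875
  2  |  dp/dt·Δt = -0.062232  |  p_2 = 0.561643
  3  |  dp/dt·Δt = -0.044385  |  p_3 = 0.517258
  4  |  dp/dt·Δt = -0.033232  |  p_4 = 0.484026
  5  |  dp/dt·Δt = -0.025741  |  p_5 = 0.458285
  6  |  dp/dt·Δt = -0.020444  |  p_6 = 0.437841
  7  |  dp/dt·Δt = -0.016551  |  p_7 = 0.421290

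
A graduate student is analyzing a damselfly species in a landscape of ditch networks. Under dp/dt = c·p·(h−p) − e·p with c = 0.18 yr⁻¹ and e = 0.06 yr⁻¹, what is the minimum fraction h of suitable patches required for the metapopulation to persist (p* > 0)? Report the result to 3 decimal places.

0.333

p* = h − e/c is positive only when h > e/c.
h_min = e/c = 0.06/0.18 = 0.3333.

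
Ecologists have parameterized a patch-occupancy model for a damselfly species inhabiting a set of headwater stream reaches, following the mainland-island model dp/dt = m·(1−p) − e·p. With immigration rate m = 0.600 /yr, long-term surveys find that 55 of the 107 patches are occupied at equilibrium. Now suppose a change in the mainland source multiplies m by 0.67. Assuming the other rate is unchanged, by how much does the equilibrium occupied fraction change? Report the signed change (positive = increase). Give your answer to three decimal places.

Observed p* = 55/107 = 0.51402.
Balance m(1−p*) = e·p* gives e = m(1−p*)/p* = 0.600×0.48598/0.51402 = 0.56727.
New p* = m/(m+e) = 0.40200/(0.40200+0.56727) = 0.41475.
Δp* = 0.41475 − 0.51402 = -0.09927.

-0.099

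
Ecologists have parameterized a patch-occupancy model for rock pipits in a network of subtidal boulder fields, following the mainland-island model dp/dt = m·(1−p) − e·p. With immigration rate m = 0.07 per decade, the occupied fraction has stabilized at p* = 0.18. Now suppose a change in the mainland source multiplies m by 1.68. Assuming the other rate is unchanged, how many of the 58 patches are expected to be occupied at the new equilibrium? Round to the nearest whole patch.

16

Balance m(1−p*) = e·p* gives e = m(1−p*)/p* = 0.07×0.82000/0.18000 = 0.31889.
New p* = m/(m+e) = 0.11760/(0.11760+0.31889) = 0.26942.
Expected occupied = 58 × 0.26942 = 15.63 ≈ 16.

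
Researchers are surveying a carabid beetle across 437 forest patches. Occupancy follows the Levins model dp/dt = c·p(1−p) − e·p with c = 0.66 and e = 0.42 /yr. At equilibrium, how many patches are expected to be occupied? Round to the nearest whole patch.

159

p* = 1 − e/c = 1 − 0.42/0.66 = 0.3636.
Expected occupied patches = N × p* = 437 × 0.3636 = 158.91 ≈ 159.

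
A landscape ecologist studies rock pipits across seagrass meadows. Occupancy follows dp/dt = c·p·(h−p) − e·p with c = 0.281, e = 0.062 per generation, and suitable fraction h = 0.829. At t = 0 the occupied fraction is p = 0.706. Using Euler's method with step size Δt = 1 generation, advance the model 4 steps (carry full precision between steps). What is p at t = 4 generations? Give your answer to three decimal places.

Update rule: p ← p + [c·p·(h−p) − e·p]·Δt with Δt = 1.
p: 0.70600 → 0.68663  (Δp = -0.01937)
p: 0.68663 → 0.67153  (Δp = -0.01510)
p: 0.67153 → 0.65961  (Δp = -0.01192)
p: 0.65961 → 0.65011  (Δp = -0.00950)

0.650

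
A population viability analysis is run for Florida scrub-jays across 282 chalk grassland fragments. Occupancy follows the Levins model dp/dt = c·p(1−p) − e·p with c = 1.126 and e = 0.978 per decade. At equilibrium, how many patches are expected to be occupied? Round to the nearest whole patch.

p* = 1 − e/c = 1 − 0.978/1.126 = 0.1314.
Expected occupied patches = N × p* = 282 × 0.1314 = 37.07 ≈ 37.

37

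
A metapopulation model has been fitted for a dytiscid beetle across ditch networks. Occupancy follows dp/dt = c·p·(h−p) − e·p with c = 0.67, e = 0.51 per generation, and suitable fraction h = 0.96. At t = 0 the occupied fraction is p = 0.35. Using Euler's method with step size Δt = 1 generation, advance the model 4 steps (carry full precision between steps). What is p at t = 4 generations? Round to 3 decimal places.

Update rule: p ← p + [c·p·(h−p) − e·p]·Δt with Δt = 1.
p: 0.35000 → 0.31454  (Δp = -0.03546)
p: 0.31454 → 0.29015  (Δp = -0.02439)
p: 0.29015 → 0.27240  (Δp = -0.01776)
p: 0.27240 → 0.25896  (Δp = -0.01343)

0.259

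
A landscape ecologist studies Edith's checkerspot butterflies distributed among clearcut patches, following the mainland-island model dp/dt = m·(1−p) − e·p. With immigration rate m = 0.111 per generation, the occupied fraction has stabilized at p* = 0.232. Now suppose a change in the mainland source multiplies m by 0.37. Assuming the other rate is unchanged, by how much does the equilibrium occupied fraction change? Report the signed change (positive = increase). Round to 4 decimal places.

-0.1315

Balance m(1−p*) = e·p* gives e = m(1−p*)/p* = 0.111×0.76800/0.23200 = 0.36745.
New p* = m/(m+e) = 0.04107/(0.04107+0.36745) = 0.10053.
Δp* = 0.10053 − 0.23200 = -0.13147.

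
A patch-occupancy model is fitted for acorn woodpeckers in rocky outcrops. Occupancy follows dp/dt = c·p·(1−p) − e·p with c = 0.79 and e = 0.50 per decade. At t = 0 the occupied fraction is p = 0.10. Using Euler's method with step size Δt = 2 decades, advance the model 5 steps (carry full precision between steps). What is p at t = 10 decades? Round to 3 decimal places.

0.327

Update rule: p ← p + [c·p·(1−p) − e·p]·Δt with Δt = 2.
t = 2: p = 0.10000 + (+0.04220) = 0.14220
t = 4: p = 0.14220 + (+0.05053) = 0.19273
t = 6: p = 0.19273 + (+0.05309) = 0.24582
t = 8: p = 0.24582 + (+0.04710) = 0.29292
t = 10: p = 0.29292 + (+0.03433) = 0.32725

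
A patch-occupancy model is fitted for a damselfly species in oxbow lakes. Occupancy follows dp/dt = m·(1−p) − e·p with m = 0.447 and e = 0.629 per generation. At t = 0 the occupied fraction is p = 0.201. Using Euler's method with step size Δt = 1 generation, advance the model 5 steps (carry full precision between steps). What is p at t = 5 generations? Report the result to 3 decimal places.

Update rule: p ← p + [m·(1−p) − e·p]·Δt with Δt = 1.
t = 1: p = 0.20100 + (+0.23072) = 0.43172
t = 2: p = 0.43172 + (-0.01754) = 0.41419
t = 3: p = 0.41419 + (+0.00133) = 0.41552
t = 4: p = 0.41552 + (-0.00010) = 0.41542
t = 5: p = 0.41542 + (+0.00001) = 0.41543

0.415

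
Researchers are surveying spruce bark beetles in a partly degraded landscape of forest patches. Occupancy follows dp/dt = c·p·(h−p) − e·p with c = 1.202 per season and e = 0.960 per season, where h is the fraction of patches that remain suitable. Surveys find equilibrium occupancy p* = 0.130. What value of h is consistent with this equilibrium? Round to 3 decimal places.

At equilibrium c(h−p*) = e, so h = p* + e/c.
h = 0.130 + 0.960/1.202 = 0.130 + 0.7987 = 0.9287.

0.929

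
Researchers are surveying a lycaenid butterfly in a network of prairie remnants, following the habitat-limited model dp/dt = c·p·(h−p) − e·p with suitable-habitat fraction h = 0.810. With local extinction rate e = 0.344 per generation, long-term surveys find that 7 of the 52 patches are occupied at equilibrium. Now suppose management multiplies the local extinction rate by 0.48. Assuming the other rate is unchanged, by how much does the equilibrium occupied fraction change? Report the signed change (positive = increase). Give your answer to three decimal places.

0.351

Observed p* = 7/52 = 0.13462.
Balance c(h−p*) = e gives c = e/(0.81 − 0.13462) = 0.344/0.67538 = 0.50934.
New p* = 0.81 − e/c = 0.81 − 0.16512/0.50934 = 0.48582.
Δp* = 0.48582 − 0.13462 = +0.35120.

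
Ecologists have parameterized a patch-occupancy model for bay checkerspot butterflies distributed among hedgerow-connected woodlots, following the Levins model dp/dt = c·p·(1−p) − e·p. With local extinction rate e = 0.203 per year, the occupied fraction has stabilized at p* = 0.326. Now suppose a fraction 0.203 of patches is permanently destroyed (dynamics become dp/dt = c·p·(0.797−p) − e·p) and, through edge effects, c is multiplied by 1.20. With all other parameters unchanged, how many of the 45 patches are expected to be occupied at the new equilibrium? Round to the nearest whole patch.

Balance c(1−p*) = e gives c = e/(1 − 0.32600) = 0.203/0.67400 = 0.30119.
New p* = 0.797 − e/c = 0.797 − 0.20300/0.36143 = 0.23534.
Expected occupied = 45 × 0.23534 = 10.59 ≈ 11.

11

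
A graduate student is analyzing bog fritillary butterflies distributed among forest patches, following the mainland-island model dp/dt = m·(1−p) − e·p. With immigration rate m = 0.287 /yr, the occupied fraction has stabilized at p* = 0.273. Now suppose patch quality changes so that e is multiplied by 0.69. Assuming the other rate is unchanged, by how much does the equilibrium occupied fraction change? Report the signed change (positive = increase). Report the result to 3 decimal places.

0.079

Balance m(1−p*) = e·p* gives e = m(1−p*)/p* = 0.287×0.72700/0.27300 = 0.76428.
New p* = m/(m+e) = 0.28700/(0.28700+0.52735) = 0.35243.
Δp* = 0.35243 − 0.27300 = +0.07943.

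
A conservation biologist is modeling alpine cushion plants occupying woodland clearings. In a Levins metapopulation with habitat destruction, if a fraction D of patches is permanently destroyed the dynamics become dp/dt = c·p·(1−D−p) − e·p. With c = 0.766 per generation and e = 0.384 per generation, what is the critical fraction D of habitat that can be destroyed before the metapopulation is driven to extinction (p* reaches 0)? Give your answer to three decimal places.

0.499

The nontrivial equilibrium is p* = (1−D) − e/c; extinction occurs when this hits zero.
So D_crit = 1 − e/c = 1 − 0.384/0.766 = 1 − 0.5013 = 0.4987.
This equals the undisturbed p*, a classic result of Lande's extension.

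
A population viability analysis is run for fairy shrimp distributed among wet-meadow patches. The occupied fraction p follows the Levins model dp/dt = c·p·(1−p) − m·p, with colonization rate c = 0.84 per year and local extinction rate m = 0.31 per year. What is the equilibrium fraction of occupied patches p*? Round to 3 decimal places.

0.631

At equilibrium, colonization balances extinction: c·p*·(1−p*) = m·p*.
So p* = 1 − m/c = 1 − 0.31/0.84 = 1 − 0.3690 = 0.6310.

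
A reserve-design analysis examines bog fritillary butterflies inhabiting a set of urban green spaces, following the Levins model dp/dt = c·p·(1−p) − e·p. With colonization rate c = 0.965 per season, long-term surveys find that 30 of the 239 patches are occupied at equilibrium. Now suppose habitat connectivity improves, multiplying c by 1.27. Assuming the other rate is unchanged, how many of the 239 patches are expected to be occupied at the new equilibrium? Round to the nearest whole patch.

74

Observed p* = 30/239 = 0.12552.
Balance c(1−p*) = e gives e = 0.965×(1 − 0.12552) = 0.84387.
New p* = 1 − e/c = 1 − 0.84387/1.22555 = 0.31144.
Expected occupied = 239 × 0.31144 = 74.43 ≈ 74.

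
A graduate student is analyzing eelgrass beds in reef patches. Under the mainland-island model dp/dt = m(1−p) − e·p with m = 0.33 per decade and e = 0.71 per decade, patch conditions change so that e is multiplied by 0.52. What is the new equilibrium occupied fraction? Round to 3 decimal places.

0.472

Before: p* = 0.33/(0.33+0.71) = 0.3173.
After: m = 0.33, e = 0.3692; p* = 0.33/0.6992 = 0.4720.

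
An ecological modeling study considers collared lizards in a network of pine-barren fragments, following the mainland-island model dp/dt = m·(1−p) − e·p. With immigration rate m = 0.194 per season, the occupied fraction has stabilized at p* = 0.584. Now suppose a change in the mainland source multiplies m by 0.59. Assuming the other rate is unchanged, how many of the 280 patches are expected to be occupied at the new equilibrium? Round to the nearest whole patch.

Balance m(1−p*) = e·p* gives e = m(1−p*)/p* = 0.194×0.41600/0.58400 = 0.13819.
New p* = m/(m+e) = 0.11446/(0.11446+0.13819) = 0.45304.
Expected occupied = 280 × 0.45304 = 126.85 ≈ 127.

127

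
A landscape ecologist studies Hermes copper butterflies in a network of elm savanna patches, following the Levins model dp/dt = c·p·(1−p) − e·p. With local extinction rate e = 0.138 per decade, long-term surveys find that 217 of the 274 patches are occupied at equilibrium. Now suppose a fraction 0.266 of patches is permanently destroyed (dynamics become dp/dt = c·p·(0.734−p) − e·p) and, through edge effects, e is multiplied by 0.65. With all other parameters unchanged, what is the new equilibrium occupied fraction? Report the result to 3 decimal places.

0.599

Observed p* = 217/274 = 0.79197.
Balance c(1−p*) = e gives c = e/(1 − 0.79197) = 0.138/0.20803 = 0.66337.
New p* = 0.734 − e/c = 0.734 − 0.08970/0.66337 = 0.59878.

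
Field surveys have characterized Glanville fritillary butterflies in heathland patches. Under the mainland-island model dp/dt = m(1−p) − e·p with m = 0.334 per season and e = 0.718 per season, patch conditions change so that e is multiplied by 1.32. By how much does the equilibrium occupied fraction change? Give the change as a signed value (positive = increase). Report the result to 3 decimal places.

-0.057

Before: p* = 0.334/(0.334+0.718) = 0.3175.
After: m = 0.334, e = 0.94776; p* = 0.334/1.2818 = 0.2606.
Δp* = 0.2606 − 0.3175 = -0.0569.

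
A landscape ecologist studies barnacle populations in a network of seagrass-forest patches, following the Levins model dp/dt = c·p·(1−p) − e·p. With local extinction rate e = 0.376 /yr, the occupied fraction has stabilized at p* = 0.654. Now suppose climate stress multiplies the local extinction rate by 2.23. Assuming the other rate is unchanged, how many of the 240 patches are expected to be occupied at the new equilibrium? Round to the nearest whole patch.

Balance c(1−p*) = e gives c = e/(1 − 0.65400) = 0.376/0.34600 = 1.08671.
New p* = 1 − e/c = 1 − 0.83848/1.08671 = 0.22842.
Expected occupied = 240 × 0.22842 = 54.82 ≈ 55.

55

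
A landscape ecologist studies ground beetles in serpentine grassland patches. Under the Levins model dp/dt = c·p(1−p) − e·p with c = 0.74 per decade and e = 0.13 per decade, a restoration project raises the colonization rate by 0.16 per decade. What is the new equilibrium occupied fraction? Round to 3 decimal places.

0.856

Before: p* = 1 − 0.13/0.74 = 0.8243.
After the change, c = 0.9, e = 0.13, so p* = 1 − 0.13/0.9 = 0.8556.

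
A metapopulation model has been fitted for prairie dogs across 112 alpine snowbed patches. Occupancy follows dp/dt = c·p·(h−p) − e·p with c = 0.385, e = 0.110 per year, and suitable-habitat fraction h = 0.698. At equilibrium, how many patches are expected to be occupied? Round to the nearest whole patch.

p* = h − e/c = 0.698 − 0.2857 = 0.4123.
Expected occupied patches = N × p* = 112 × 0.4123 = 46.18 ≈ 46.

46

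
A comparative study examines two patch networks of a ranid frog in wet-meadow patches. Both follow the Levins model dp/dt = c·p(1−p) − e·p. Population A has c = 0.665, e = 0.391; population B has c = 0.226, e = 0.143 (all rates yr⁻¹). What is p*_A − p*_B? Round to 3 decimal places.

0.045

A: p*_A = 1 − 0.391/0.665 = 0.4120.
B: p*_B = 1 − 0.143/0.226 = 0.3673.
p*_A − p*_B = 0.4120 − 0.3673 = 0.0448.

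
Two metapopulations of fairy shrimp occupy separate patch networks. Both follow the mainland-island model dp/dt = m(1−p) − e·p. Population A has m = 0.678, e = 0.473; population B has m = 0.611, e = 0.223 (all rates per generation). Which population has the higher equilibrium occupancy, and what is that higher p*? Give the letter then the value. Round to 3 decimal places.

B, 0.733

A: p*_A = m/(m+e) = 0.678/1.1510 = 0.5891.
B: p*_B = 0.611/0.8340 = 0.7326.
B is higher at 0.7326.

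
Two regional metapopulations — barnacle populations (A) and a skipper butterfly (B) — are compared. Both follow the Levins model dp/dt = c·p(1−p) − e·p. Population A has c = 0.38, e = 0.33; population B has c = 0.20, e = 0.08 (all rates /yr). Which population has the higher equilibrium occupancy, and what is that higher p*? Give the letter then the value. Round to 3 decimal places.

B, 0.600

A: p*_A = 1 − 0.33/0.38 = 0.1316.
B: p*_B = 1 − 0.08/0.20 = 0.6000.
B is higher at 0.6000.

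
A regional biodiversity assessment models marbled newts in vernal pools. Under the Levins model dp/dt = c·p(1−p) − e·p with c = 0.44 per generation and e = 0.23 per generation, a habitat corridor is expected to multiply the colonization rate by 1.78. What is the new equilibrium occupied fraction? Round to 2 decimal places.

Before: p* = 1 − 0.23/0.44 = 0.4773.
After the change, c = 0.7832, e = 0.23, so p* = 1 − 0.23/0.7832 = 0.7063.

0.71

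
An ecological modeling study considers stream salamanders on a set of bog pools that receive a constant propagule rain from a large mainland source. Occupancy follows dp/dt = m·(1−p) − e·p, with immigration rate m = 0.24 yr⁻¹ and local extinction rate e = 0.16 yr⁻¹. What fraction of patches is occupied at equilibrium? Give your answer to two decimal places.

0.60

At equilibrium the propagule rain into empty patches balances local extinction: m(1−p*) = e·p*.
p* = m/(m+e) = 0.24/(0.24+0.16) = 0.24/0.4000 = 0.6000.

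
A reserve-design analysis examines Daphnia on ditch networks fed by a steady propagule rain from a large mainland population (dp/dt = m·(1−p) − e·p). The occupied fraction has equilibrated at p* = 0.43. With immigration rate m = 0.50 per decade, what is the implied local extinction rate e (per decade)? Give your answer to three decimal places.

At equilibrium m(1−p*) = e·p*, so e = m(1−p*)/p*.
e = 0.50 × 0.5700 / 0.43 = 0.6628.

0.663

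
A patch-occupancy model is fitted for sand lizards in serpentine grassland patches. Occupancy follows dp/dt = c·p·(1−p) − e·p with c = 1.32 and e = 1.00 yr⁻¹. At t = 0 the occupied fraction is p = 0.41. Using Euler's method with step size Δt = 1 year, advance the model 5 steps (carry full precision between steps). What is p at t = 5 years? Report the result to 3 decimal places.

Update rule: p ← p + [c·p·(1−p) − e·p]·Δt with Δt = 1.
step 1: Δp = -0.09069, p = 0.31931
step 2: Δp = -0.03241, p = 0.28690
step 3: Δp = -0.01684, p = 0.27006
step 4: Δp = -0.00985, p = 0.26021
step 5: Δp = -0.00611, p = 0.25410

0.254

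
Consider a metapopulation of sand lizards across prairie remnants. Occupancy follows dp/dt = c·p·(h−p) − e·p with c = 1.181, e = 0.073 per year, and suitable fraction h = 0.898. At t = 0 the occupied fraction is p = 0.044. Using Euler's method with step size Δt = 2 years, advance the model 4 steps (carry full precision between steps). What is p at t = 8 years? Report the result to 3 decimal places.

Update rule: p ← p + [c·p·(h−p) − e·p]·Δt with Δt = 2.
t = 2: p = 0.04400 + (+0.08233) = 0.12633
t = 4: p = 0.12633 + (+0.21182) = 0.33815
t = 6: p = 0.33815 + (+0.39779) = 0.73593
t = 8: p = 0.73593 + (+0.17427) = 0.91020

0.910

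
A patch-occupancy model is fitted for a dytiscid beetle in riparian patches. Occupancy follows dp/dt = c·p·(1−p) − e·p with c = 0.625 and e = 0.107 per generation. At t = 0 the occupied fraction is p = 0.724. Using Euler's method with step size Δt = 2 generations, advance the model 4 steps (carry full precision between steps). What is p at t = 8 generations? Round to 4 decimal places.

Update rule: p ← p + [c·p·(1−p) − e·p]·Δt with Δt = 2.
t = 2: p = 0.72400 + (+0.09484) = 0.81884
t = 4: p = 0.81884 + (+0.01019) = 0.82903
t = 6: p = 0.82903 + (-0.00024) = 0.82879
t = 8: p = 0.82879 + (+0.00001) = 0.82880

0.8288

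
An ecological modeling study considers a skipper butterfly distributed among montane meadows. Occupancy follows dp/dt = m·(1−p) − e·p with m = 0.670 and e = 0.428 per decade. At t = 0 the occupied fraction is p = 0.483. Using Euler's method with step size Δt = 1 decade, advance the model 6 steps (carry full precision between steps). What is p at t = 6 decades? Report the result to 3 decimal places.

0.610

Update rule: p ← p + [m·(1−p) − e·p]·Δt with Δt = 1.
step 1: Δp = +0.13967, p = 0.62267
step 2: Δp = -0.01369, p = 0.60898
step 3: Δp = +0.00134, p = 0.61032
step 4: Δp = -0.00013, p = 0.61019
step 5: Δp = +0.00001, p = 0.61020
step 6: Δp = -0.00000, p = 0.61020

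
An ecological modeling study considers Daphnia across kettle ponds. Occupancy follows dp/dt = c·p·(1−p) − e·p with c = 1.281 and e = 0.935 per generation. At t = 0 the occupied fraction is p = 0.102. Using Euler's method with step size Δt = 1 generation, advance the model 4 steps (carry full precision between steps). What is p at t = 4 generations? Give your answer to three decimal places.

0.192

Update rule: p ← p + [c·p·(1−p) − e·p]·Δt with Δt = 1.
step 1: Δp = +0.02196, p = 0.12396
step 2: Δp = +0.02321, p = 0.14717
step 3: Δp = +0.02318, p = 0.17035
step 4: Δp = +0.02177, p = 0.19211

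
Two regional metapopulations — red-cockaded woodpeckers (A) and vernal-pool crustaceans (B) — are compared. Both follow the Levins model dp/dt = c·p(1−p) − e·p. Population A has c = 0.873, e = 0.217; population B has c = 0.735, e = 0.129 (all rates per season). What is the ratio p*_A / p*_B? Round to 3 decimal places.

A: p*_A = 1 − 0.217/0.873 = 0.7514.
B: p*_B = 1 − 0.129/0.735 = 0.8245.
p*_A / p*_B = 0.7514/0.8245 = 0.9114.

0.911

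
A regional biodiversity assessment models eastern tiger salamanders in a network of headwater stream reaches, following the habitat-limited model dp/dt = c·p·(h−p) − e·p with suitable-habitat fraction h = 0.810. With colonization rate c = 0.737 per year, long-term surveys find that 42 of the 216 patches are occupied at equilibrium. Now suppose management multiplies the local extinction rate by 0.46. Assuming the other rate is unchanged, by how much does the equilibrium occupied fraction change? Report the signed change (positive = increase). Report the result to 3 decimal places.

0.332

Observed p* = 42/216 = 0.19444.
Balance c(h−p*) = e gives e = 0.737×(0.81 − 0.19444) = 0.45367.
New p* = 0.81 − e/c = 0.81 − 0.20869/0.73700 = 0.52684.
Δp* = 0.52684 − 0.19444 = +0.33240.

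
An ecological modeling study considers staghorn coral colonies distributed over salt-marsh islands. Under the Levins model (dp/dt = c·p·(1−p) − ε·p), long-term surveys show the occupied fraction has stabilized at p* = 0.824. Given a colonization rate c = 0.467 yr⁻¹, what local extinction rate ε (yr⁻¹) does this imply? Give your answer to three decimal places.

0.082

At equilibrium c(1−p*) = ε.
ε = 0.467 × (1 − 0.824) = 0.467 × 0.1760 = 0.0822.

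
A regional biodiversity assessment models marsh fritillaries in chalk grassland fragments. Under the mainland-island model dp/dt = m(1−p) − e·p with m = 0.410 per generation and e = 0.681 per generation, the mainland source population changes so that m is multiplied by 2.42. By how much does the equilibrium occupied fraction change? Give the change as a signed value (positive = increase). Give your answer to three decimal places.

Before: p* = 0.410/(0.410+0.681) = 0.3758.
After: m = 0.9922, e = 0.681; p* = 0.9922/1.6732 = 0.5930.
Δp* = 0.5930 − 0.3758 = +0.2172.

0.217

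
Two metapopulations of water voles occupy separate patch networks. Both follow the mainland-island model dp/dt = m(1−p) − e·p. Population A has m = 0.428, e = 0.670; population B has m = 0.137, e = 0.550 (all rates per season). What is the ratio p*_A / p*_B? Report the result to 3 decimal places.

A: p*_A = m/(m+e) = 0.428/1.0980 = 0.3898.
B: p*_B = 0.137/0.6870 = 0.1994.
p*_A / p*_B = 0.3898/0.1994 = 1.9547.

1.955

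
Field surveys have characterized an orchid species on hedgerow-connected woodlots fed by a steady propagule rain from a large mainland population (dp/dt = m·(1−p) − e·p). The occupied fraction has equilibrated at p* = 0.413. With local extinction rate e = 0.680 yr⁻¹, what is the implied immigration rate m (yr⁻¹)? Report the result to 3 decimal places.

At equilibrium m(1−p*) = e·p*, so m = e·p*/(1−p*).
m = 0.680 × 0.413 / 0.5870 = 0.2808/0.5870 = 0.4784.

0.478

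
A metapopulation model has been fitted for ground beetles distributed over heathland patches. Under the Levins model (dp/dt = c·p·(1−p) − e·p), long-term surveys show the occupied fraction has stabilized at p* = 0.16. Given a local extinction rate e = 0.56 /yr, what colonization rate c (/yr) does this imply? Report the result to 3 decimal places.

At equilibrium c(1−p*) = e, so c = e/(1−p*).
c = 0.56/(1 − 0.16) = 0.56/0.8400 = 0.6667.

0.667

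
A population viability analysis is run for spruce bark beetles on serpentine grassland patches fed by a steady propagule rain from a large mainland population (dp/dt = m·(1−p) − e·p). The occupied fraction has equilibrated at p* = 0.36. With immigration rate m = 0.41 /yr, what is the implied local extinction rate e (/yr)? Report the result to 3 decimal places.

At equilibrium m(1−p*) = e·p*, so e = m(1−p*)/p*.
e = 0.41 × 0.6400 / 0.36 = 0.7289.

0.729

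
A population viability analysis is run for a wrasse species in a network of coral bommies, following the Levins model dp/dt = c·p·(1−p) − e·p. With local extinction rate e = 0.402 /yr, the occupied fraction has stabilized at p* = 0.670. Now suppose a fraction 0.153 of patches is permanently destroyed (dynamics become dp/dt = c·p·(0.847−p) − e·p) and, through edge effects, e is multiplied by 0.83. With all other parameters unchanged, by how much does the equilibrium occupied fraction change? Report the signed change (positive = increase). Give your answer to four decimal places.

-0.0969

Balance c(1−p*) = e gives c = e/(1 − 0.67000) = 0.402/0.33000 = 1.21818.
New p* = 0.847 − e/c = 0.847 − 0.33366/1.21818 = 0.57310.
Δp* = 0.57310 − 0.67000 = -0.09690.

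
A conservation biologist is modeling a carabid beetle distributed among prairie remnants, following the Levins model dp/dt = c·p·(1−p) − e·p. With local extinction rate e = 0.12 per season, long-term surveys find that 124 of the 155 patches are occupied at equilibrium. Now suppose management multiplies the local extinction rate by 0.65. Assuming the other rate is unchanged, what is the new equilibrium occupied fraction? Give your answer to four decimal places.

0.8700

Observed p* = 124/155 = 0.80000.
Balance c(1−p*) = e gives c = e/(1 − 0.80000) = 0.12/0.20000 = 0.60000.
New p* = 1 − e/c = 1 − 0.07800/0.60000 = 0.87000.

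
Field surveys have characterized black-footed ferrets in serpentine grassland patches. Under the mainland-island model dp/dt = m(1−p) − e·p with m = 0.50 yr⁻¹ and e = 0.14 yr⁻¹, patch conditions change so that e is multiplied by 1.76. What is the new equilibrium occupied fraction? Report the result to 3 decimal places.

Before: p* = 0.50/(0.50+0.14) = 0.7812.
After: m = 0.5, e = 0.2464; p* = 0.5/0.7464 = 0.6699.

0.670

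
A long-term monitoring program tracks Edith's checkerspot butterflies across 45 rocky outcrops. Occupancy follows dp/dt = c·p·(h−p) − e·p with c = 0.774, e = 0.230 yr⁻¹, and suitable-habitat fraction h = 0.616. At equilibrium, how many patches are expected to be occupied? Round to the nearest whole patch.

14

p* = h − e/c = 0.616 − 0.2972 = 0.3188.
Expected occupied patches = N × p* = 45 × 0.3188 = 14.35 ≈ 14.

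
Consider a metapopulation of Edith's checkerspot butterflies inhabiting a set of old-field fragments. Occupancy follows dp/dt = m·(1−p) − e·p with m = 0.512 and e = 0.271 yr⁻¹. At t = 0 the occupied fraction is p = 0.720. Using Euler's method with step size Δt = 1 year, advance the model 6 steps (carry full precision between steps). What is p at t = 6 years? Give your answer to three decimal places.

0.654

Update rule: p ← p + [m·(1−p) − e·p]·Δt with Δt = 1.
  1  |  dp/dt·Δt = -0.051760  |  p_1 = 0.668240
  2  |  dp/dt·Δt = -0.011232  |  p_2 = 0.657008
  3  |  dp/dt·Δt = -0.002437  |  p_3 = 0.654571
  4  |  dp/dt·Δt = -0.000529  |  p_4 = 0.654042
  5  |  dp/dt·Δt = -0.000115  |  p_5 = 0.653927
  6  |  dp/dt·Δt = -0.000025  |  p_6 = 0.653902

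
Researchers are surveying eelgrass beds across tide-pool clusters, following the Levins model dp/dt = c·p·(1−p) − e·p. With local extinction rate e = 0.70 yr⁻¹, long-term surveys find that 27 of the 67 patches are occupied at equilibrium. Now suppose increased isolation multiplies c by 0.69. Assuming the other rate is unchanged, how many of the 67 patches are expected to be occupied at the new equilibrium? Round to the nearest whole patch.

9

Observed p* = 27/67 = 0.40299.
Balance c(1−p*) = e gives c = e/(1 − 0.40299) = 0.70/0.59701 = 1.17251.
New p* = 1 − e/c = 1 − 0.70000/0.80903 = 0.13477.
Expected occupied = 67 × 0.13477 = 9.03 ≈ 9.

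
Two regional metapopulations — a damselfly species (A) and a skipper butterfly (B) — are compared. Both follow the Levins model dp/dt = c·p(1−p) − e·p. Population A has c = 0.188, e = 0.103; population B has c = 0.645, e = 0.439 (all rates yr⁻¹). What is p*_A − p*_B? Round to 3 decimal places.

A: p*_A = 1 − 0.103/0.188 = 0.4521.
B: p*_B = 1 − 0.439/0.645 = 0.3194.
p*_A − p*_B = 0.4521 − 0.3194 = 0.1327.

0.133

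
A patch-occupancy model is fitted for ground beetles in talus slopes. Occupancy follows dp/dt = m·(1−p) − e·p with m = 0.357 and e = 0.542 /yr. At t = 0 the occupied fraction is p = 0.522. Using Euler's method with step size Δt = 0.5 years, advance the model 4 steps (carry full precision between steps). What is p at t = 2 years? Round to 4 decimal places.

0.4086

Update rule: p ← p + [m·(1−p) − e·p]·Δt with Δt = 0.5.
p: 0.52200 → 0.46586  (Δp = -0.05614)
p: 0.46586 → 0.43496  (Δp = -0.03090)
p: 0.43496 → 0.41794  (Δp = -0.01701)
p: 0.41794 → 0.40858  (Δp = -0.00937)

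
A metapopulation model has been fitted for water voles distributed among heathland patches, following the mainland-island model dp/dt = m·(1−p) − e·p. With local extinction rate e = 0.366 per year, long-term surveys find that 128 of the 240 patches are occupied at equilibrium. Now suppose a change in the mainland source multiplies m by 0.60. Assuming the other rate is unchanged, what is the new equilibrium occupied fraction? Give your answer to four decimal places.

Observed p* = 128/240 = 0.53333.
Balance m(1−p*) = e·p* gives m = e·p*/(1−p*) = 0.366×0.53333/0.46667 = 0.41828.
New p* = m/(m+e) = 0.25097/(0.25097+0.36600) = 0.40678.

0.4068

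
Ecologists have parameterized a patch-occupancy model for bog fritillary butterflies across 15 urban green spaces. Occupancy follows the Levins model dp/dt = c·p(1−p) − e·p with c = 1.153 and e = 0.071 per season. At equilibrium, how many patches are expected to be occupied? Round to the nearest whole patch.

p* = 1 − e/c = 1 − 0.071/1.153 = 0.9384.
Expected occupied patches = N × p* = 15 × 0.9384 = 14.08 ≈ 14.

14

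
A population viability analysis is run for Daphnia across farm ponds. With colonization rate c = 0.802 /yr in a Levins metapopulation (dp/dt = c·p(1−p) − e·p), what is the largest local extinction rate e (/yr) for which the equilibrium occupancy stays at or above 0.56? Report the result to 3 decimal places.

1 − e/c ≥ 0.56 ⇒ e ≤ c(1 − 0.56) = 0.802 × 0.4400.
e_max = 0.3529.

0.353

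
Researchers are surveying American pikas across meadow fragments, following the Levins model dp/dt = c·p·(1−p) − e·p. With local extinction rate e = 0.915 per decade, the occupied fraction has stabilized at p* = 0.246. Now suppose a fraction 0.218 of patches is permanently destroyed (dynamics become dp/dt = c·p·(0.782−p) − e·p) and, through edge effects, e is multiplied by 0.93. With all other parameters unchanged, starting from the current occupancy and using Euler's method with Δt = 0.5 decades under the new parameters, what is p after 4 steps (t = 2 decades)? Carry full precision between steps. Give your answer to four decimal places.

0.1754

Balance c(1−p*) = e gives c = e/(1 − 0.24600) = 0.915/0.75400 = 1.21353.
Starting from p₀ = 0.24600; update p ← p + (dp/dt)·Δt with the new parameters.
  1  |  dp/dt·Δt = -0.024661  |  p_1 = 0.221339
  2  |  dp/dt·Δt = -0.018877  |  p_2 = 0.202462
  3  |  dp/dt·Δt = -0.014948  |  p_3 = 0.187513
  4  |  dp/dt·Δt = -0.012144  |  p_4 = 0.175370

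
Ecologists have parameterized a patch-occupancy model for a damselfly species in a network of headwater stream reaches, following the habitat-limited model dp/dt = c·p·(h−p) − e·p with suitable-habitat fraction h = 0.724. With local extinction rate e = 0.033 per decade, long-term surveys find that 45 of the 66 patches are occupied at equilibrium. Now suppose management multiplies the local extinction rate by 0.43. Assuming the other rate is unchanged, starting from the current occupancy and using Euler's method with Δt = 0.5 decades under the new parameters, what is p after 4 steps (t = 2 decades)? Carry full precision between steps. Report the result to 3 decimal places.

Observed p* = 45/66 = 0.68182.
Balance c(h−p*) = e gives c = e/(0.724 − 0.68182) = 0.033/0.04218 = 0.78233.
Starting from p₀ = 0.68182; update p ← p + (dp/dt)·Δt with the new parameters.
step 1: Δp = +0.00641, p = 0.68823
step 2: Δp = +0.00475, p = 0.69298
step 3: Δp = +0.00349, p = 0.69647
step 4: Δp = +0.00256, p = 0.69903

0.699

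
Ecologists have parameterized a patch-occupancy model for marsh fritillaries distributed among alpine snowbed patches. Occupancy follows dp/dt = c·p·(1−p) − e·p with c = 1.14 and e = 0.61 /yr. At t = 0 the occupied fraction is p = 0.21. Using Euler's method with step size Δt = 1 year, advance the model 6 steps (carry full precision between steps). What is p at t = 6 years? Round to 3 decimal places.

Update rule: p ← p + [c·p·(1−p) − e·p]·Δt with Δt = 1.
step 1: Δp = +0.06103, p = 0.27103
step 2: Δp = +0.05990, p = 0.33093
step 3: Δp = +0.05055, p = 0.38148
step 4: Δp = +0.03628, p = 0.41776
step 5: Δp = +0.02246, p = 0.44022
step 6: Δp = +0.01239, p = 0.45261

0.453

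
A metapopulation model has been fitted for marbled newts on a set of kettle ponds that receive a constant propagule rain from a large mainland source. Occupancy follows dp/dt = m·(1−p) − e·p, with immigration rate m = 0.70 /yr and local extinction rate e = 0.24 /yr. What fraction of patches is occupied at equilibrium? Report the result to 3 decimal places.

0.745

At equilibrium the propagule rain into empty patches balances local extinction: m(1−p*) = e·p*.
p* = m/(m+e) = 0.70/(0.70+0.24) = 0.70/0.9400 = 0.7447.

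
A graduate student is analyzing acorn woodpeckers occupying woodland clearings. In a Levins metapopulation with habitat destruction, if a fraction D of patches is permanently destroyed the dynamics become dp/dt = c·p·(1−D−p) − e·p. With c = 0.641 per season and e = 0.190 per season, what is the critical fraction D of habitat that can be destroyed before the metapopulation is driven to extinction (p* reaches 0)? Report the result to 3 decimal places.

The nontrivial equilibrium is p* = (1−D) − e/c; extinction occurs when this hits zero.
So D_crit = 1 − e/c = 1 − 0.190/0.641 = 1 − 0.2964 = 0.7036.
Note this equals the original equilibrium occupancy — the Levins extinction-debt result.

0.704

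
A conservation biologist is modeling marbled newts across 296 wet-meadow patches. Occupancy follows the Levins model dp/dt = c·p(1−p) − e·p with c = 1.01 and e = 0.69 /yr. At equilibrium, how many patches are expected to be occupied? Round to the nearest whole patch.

p* = 1 − e/c = 1 − 0.69/1.01 = 0.3168.
Expected occupied patches = N × p* = 296 × 0.3168 = 93.78 ≈ 94.

94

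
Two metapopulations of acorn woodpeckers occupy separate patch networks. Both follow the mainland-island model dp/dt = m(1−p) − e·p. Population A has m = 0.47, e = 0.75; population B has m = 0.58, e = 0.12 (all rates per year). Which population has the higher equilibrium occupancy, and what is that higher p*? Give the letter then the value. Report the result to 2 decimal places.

A: p*_A = m/(m+e) = 0.47/1.2200 = 0.3852.
B: p*_B = 0.58/0.7000 = 0.8286.
B is higher at 0.8286.

B, 0.83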